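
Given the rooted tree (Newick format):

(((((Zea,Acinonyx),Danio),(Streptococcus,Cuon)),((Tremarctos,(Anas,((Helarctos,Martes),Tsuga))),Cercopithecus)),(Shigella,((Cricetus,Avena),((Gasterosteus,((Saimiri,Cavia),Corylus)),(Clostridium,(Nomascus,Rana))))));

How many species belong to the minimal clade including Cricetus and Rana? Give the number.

The MRCA of Cricetus and Rana is the node subtending ((Cricetus,Avena),((Gasterosteus,((Saimiri,Cavia),Corylus)),(Clostridium,(Nomascus,Rana)))).
That clade contains 9 terminal taxa: Avena, Cavia, Clostridium, Corylus, Cricetus, Gasterosteus, Nomascus, Rana, Saimiri.

9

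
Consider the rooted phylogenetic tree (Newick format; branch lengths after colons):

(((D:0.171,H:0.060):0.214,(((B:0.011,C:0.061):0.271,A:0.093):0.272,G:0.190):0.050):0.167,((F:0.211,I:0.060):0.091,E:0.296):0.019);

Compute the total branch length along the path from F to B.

The path runs F → … → MRCA → … → B; the MRCA is the root of the tree.
Branch lengths along that path: 0.211 + 0.091 + 0.019 + 0.167 + 0.050 + 0.272 + 0.271 + 0.011 = 1.092.

1.092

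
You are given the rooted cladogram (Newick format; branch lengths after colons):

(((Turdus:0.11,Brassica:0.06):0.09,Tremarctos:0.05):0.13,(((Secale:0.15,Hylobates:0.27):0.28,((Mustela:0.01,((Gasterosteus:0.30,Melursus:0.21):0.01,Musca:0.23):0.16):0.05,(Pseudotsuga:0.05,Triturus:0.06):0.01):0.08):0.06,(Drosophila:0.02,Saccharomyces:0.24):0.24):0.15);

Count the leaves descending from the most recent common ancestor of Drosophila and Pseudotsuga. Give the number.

The MRCA of Drosophila and Pseudotsuga is the node subtending (((Secale,Hylobates),((Mustela,((Gasterosteus,Melursus),Musca)),(Pseudotsuga,Triturus))),(Drosophila,Saccharomyces)).
That clade contains 10 terminal taxa: Drosophila, Gasterosteus, Hylobates, Melursus, Musca, Mustela, Pseudotsuga, Saccharomyces, Secale, Triturus.

10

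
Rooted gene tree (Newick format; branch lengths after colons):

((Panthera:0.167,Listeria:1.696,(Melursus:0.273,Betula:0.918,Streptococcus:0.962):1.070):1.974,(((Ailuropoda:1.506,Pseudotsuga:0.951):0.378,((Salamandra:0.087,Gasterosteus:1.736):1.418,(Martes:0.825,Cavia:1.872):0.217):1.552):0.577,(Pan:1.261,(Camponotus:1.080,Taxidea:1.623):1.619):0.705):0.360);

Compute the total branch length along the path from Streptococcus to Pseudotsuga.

6.272

The path runs Streptococcus → … → MRCA → … → Pseudotsuga; the MRCA is the root of the tree.
Branch lengths along that path: 0.962 + 1.070 + 1.974 + 0.360 + 0.577 + 0.378 + 0.951 = 6.272.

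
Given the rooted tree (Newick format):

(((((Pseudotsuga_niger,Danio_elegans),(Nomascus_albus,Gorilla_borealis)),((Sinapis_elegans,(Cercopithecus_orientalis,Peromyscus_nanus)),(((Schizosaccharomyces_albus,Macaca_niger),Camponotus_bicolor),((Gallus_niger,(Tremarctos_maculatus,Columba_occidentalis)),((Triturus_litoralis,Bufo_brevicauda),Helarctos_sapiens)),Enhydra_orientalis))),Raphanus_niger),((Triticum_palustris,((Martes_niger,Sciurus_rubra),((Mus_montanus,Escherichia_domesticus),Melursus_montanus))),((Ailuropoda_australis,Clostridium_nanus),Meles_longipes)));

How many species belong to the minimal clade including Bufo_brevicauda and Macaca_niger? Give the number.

The MRCA of Bufo_brevicauda and Macaca_niger is the node subtending (((Schizosaccharomyces_albus,Macaca_niger),Camponotus_bicolor),((Gallus_niger,(Tremarctos_maculatus,Columba_occidentalis)),((Triturus_litoralis,Bufo_brevicauda),Helarctos_sapiens)),Enhydra_orientalis).
That clade contains 10 terminal taxa: Bufo_brevicauda, Camponotus_bicolor, Columba_occidentalis, Enhydra_orientalis, Gallus_niger, Helarctos_sapiens, Macaca_niger, Schizosaccharomyces_albus, Tremarctos_maculatus, Triturus_litoralis.

10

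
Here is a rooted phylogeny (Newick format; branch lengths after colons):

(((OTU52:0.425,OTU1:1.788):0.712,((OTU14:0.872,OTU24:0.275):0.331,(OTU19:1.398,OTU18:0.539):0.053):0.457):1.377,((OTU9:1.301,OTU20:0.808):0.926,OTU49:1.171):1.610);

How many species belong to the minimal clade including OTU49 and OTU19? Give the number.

9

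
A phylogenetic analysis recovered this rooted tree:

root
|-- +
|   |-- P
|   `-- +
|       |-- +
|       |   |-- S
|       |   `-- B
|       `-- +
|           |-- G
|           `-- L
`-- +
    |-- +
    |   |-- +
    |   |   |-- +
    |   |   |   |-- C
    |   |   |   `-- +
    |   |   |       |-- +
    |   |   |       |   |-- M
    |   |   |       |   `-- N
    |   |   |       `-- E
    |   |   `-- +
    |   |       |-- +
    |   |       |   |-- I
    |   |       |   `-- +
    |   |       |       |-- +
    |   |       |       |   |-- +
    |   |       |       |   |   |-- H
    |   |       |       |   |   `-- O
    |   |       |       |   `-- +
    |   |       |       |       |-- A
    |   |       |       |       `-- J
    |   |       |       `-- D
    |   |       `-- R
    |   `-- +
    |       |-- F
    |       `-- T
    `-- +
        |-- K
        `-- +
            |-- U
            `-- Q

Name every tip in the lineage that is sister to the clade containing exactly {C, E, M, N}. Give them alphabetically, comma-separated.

A, D, H, I, J, O, R

The clade containing exactly {C, E, M, N} attaches to the tree at the node subtending ((C,((M,N),E)),((I,(((H,O),(A,J)),D)),R)).
The other lineage descending from that same node — the sister group — is ((I,(((H,O),(A,J)),D)),R); its 7 tips in alphabetical order are the answer.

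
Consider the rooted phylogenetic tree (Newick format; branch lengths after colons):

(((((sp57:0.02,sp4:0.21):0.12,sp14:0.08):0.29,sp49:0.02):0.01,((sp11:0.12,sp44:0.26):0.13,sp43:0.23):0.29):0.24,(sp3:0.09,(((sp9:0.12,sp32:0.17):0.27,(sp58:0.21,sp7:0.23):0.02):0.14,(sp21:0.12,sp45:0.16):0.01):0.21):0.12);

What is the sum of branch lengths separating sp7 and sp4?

The path runs sp7 → … → MRCA → … → sp4; the MRCA is the root of the tree.
Branch lengths along that path: 0.23 + 0.02 + 0.14 + 0.21 + 0.12 + 0.24 + 0.01 + 0.29 + 0.12 + 0.21 = 1.59.

1.59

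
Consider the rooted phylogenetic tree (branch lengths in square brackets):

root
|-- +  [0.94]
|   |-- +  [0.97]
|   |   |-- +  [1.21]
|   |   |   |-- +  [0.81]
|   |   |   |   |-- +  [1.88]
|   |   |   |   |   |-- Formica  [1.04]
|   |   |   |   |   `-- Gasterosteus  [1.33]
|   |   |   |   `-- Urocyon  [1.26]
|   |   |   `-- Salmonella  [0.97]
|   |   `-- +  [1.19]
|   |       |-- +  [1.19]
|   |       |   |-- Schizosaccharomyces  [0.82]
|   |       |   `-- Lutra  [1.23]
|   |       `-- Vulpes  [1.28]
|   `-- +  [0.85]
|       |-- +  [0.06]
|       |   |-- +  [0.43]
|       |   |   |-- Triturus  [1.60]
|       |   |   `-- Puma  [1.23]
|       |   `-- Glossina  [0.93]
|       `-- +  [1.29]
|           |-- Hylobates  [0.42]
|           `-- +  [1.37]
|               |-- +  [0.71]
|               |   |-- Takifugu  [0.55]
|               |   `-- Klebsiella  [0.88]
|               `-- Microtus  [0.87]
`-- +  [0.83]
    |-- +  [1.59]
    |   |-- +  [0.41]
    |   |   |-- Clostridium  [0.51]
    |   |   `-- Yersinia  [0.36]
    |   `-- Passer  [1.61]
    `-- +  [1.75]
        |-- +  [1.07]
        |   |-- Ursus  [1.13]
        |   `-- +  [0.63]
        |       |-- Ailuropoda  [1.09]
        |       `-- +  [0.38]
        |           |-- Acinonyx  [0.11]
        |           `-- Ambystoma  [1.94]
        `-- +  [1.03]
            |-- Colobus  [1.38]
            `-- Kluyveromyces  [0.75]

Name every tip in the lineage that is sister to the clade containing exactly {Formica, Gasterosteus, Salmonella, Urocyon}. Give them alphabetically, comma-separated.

The clade containing exactly {Formica, Gasterosteus, Salmonella, Urocyon} attaches to the tree at the node subtending ((((Formica,Gasterosteus),Urocyon),Salmonella),((Schizosaccharomyces,Lutra),Vulpes)).
The other lineage descending from that same node — the sister group — is ((Schizosaccharomyces,Lutra),Vulpes); its 3 tips in alphabetical order are the answer.

Lutra, Schizosaccharomyces, Vulpes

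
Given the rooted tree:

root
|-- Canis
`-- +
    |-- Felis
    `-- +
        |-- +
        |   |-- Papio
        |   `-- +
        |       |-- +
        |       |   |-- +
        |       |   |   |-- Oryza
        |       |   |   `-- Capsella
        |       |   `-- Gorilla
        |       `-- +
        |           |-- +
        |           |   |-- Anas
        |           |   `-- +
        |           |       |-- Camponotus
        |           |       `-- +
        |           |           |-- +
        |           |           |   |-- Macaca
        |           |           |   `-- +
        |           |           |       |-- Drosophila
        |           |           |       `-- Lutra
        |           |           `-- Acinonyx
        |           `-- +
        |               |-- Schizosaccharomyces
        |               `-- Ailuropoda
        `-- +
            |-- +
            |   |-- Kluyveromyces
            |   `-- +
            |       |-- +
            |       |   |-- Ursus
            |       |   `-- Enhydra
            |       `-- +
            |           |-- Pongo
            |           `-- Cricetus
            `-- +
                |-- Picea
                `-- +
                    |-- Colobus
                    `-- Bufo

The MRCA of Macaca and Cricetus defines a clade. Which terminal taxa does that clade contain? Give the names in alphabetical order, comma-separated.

Acinonyx, Ailuropoda, Anas, Bufo, Camponotus, Capsella, Colobus, Cricetus, Drosophila, Enhydra, Gorilla, Kluyveromyces, Lutra, Macaca, Oryza, Papio, Picea, Pongo, Schizosaccharomyces, Ursus

Tracing Macaca: it sits inside (Macaca,(Drosophila,Lutra)).
Tracing Cricetus: it sits inside (Pongo,Cricetus).
The smallest clade enclosing both is ((Papio,(((Oryza,Capsella),Gorilla),((Anas,(Camponotus,((Macaca,(Drosophila,Lutra)),Acinonyx))),(Schizosaccharomyces,Ailuropoda)))),((Kluyveromyces,((Ursus,Enhydra),(Pongo,Cricetus))),(Picea,(Colobus,Bufo)))); the answer is its 20 terminal taxa in alphabetical order.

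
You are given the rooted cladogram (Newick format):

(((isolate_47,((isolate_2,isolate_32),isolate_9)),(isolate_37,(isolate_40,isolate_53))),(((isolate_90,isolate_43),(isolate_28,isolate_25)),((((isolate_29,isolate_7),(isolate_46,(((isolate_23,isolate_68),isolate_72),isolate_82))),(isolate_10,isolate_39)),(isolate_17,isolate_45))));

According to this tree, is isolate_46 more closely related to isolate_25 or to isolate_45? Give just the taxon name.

The MRCA of isolate_46 and isolate_45 subtends ((((isolate_29,isolate_7),(isolate_46,(((isolate_23,isolate_68),isolate_72),isolate_82))),(isolate_10,isolate_39)),(isolate_17,isolate_45)) (11 taxa).
The MRCA of isolate_46 and isolate_25 subtends (((isolate_90,isolate_43),(isolate_28,isolate_25)),((((isolate_29,isolate_7),(isolate_46,(((isolate_23,isolate_68),isolate_72),isolate_82))),(isolate_10,isolate_39)),(isolate_17,isolate_45))) (15 taxa).
The first is nested inside the second, so isolate_46 shares a more recent common ancestor with isolate_45.

isolate_45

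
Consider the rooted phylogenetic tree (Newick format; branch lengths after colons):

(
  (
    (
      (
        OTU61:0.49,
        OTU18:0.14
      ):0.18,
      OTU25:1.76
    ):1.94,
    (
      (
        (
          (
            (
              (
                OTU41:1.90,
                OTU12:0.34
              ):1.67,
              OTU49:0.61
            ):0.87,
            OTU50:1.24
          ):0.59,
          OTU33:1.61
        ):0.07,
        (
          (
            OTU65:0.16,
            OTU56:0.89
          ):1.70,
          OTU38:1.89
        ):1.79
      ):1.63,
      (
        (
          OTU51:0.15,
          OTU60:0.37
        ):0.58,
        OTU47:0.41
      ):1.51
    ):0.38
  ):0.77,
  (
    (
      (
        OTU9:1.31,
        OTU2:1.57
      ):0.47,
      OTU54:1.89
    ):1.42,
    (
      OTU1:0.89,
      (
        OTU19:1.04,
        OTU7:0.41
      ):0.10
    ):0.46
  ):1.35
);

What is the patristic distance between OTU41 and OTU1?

The path runs OTU41 → … → MRCA → … → OTU1; the MRCA is the root of the tree.
Branch lengths along that path: 1.90 + 1.67 + 0.87 + 0.59 + 0.07 + 1.63 + 0.38 + 0.77 + 1.35 + 0.46 + 0.89 = 10.58.

10.58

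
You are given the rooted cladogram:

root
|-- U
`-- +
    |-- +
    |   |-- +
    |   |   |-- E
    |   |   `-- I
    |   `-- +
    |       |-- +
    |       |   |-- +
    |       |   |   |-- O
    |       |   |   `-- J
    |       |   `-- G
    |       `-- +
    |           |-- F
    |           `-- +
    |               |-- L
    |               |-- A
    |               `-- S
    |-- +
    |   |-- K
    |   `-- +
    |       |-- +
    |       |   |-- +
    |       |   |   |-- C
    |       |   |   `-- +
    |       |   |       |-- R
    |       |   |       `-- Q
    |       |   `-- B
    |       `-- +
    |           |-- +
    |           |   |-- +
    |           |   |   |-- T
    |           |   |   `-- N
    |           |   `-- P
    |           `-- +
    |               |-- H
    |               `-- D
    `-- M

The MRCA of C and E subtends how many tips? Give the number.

20

The MRCA of C and E is the node subtending (((E,I),(((O,J),G),(F,(L,A,S)))),(K,(((C,(R,Q)),B),(((T,N),P),(H,D)))),M).
That clade contains 20 terminal taxa: A, B, C, D, E, F, G, H, I, J, K, L, M, N, O, P, Q, R, S, T.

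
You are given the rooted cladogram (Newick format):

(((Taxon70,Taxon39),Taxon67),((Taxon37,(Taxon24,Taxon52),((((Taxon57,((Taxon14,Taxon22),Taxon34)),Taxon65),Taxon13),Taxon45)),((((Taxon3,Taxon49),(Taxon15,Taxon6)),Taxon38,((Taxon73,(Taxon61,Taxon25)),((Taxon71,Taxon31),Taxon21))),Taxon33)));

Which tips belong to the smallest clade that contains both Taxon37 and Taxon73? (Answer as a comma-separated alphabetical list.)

Tracing Taxon37: it sits inside (Taxon37,(Taxon24,Taxon52),((((Taxon57,((Taxon14,Taxon22),Taxon34)),Taxon65),Taxon13),Taxon45)).
Tracing Taxon73: it sits inside (Taxon73,(Taxon61,Taxon25)).
The smallest clade enclosing both is ((Taxon37,(Taxon24,Taxon52),((((Taxon57,((Taxon14,Taxon22),Taxon34)),Taxon65),Taxon13),Taxon45)),((((Taxon3,Taxon49),(Taxon15,Taxon6)),Taxon38,((Taxon73,(Taxon61,Taxon25)),((Taxon71,Taxon31),Taxon21))),Taxon33)); the answer is its 22 terminal taxa in alphabetical order.

Taxon13, Taxon14, Taxon15, Taxon21, Taxon22, Taxon24, Taxon25, Taxon3, Taxon31, Taxon33, Taxon34, Taxon37, Taxon38, Taxon45, Taxon49, Taxon52, Taxon57, Taxon6, Taxon61, Taxon65, Taxon71, Taxon73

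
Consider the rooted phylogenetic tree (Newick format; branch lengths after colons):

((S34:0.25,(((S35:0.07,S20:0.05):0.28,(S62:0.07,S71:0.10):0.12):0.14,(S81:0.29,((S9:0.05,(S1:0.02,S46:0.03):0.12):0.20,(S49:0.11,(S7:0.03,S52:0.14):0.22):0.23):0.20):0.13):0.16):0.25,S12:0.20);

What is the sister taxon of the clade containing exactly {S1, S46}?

The clade containing exactly {S1, S46} attaches to the tree at the node subtending (S9,(S1,S46)).
The other lineage descending from that same node — the sister group — is the single tip S9.

S9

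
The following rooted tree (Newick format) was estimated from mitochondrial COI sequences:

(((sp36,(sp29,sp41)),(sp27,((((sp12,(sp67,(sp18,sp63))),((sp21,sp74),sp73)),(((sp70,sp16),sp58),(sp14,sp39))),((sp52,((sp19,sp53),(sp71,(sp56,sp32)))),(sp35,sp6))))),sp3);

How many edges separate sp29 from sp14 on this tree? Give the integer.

9

The MRCA of sp29 and sp14 is the node subtending ((sp36,(sp29,sp41)),(sp27,((((sp12,(sp67,(sp18,sp63))),((sp21,sp74),sp73)),(((sp70,sp16),sp58),(sp14,sp39))),((sp52,((sp19,sp53),(sp71,(sp56,sp32)))),(sp35,sp6))))).
From sp29 up to that node: 3 branches. From sp14 up to the same node: 6 branches. Total: 3 + 6 = 9.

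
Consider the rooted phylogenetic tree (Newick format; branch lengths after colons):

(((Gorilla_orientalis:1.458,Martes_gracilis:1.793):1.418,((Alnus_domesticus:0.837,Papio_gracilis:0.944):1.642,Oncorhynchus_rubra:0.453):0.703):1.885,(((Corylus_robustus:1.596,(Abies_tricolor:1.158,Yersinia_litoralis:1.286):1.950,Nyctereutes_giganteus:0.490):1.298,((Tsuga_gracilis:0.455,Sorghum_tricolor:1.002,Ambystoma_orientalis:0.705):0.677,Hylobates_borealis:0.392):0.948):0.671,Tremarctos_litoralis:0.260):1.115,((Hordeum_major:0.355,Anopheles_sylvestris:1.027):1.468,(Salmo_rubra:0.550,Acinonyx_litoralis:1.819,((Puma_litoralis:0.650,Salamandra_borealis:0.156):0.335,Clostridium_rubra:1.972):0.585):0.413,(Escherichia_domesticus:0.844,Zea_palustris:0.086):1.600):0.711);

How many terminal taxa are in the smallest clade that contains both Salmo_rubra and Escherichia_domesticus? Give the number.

9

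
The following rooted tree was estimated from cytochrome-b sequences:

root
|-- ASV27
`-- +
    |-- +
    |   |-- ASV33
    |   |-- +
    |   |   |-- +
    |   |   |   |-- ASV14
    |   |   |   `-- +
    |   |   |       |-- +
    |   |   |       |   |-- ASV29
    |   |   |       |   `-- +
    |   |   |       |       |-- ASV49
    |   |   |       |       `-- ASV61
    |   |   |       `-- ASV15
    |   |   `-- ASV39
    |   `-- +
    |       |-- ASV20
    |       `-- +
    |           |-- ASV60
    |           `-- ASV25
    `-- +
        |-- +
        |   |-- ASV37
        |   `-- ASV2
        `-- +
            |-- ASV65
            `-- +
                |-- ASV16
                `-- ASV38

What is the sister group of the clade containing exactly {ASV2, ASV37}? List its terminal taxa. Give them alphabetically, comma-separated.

The clade containing exactly {ASV2, ASV37} attaches to the tree at the node subtending ((ASV37,ASV2),(ASV65,(ASV16,ASV38))).
The other lineage descending from that same node — the sister group — is (ASV65,(ASV16,ASV38)); its 3 tips in alphabetical order are the answer.

ASV16, ASV38, ASV65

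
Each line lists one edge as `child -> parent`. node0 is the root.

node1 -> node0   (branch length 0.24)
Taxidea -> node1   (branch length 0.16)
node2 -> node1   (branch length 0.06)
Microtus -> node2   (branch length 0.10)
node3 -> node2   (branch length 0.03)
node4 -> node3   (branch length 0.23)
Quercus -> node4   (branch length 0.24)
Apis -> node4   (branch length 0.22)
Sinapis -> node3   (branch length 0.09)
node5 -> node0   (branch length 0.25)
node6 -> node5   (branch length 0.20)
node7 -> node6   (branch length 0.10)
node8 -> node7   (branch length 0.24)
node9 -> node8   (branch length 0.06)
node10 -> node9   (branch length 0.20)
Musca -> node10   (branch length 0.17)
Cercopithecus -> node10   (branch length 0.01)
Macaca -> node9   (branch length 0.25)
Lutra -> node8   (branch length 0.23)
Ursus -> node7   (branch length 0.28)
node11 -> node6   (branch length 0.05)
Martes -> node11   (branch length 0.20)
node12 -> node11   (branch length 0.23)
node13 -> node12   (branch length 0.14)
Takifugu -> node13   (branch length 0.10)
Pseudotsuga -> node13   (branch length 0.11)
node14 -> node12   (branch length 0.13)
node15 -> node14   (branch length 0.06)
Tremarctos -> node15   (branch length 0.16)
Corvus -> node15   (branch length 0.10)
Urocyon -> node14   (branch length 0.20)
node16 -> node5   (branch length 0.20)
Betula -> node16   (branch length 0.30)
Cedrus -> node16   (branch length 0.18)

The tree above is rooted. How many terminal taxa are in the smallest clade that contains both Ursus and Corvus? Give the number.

11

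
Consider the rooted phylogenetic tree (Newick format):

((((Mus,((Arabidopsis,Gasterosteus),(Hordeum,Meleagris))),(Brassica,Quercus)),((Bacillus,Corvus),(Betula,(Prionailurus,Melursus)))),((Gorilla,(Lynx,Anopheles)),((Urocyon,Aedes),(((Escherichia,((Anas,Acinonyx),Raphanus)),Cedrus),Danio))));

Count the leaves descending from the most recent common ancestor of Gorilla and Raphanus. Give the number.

The MRCA of Gorilla and Raphanus is the node subtending ((Gorilla,(Lynx,Anopheles)),((Urocyon,Aedes),(((Escherichia,((Anas,Acinonyx),Raphanus)),Cedrus),Danio))).
That clade contains 11 terminal taxa: Acinonyx, Aedes, Anas, Anopheles, Cedrus, Danio, Escherichia, Gorilla, Lynx, Raphanus, Urocyon.

11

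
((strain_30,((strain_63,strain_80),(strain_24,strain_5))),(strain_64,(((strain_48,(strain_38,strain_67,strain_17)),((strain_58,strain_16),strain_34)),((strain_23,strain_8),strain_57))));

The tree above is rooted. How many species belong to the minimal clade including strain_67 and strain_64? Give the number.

11

The MRCA of strain_67 and strain_64 is the node subtending (strain_64,(((strain_48,(strain_38,strain_67,strain_17)),((strain_58,strain_16),strain_34)),((strain_23,strain_8),strain_57))).
That clade contains 11 terminal taxa: strain_16, strain_17, strain_23, strain_34, strain_38, strain_48, strain_57, strain_58, strain_64, strain_67, strain_8.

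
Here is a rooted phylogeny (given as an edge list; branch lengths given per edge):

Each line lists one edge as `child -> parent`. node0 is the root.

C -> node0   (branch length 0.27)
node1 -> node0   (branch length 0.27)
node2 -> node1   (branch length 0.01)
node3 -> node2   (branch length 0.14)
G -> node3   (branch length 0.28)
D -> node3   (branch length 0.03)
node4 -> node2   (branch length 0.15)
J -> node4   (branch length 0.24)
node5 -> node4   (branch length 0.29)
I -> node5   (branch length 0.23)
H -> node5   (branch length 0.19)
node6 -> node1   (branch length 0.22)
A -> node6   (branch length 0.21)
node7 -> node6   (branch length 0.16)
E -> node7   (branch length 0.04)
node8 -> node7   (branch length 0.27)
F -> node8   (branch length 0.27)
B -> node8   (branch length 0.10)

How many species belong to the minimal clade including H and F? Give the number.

The MRCA of H and F is the node subtending (((G,D),(J,(I,H))),(A,(E,(F,B)))).
That clade contains 9 terminal taxa: A, B, D, E, F, G, H, I, J.

9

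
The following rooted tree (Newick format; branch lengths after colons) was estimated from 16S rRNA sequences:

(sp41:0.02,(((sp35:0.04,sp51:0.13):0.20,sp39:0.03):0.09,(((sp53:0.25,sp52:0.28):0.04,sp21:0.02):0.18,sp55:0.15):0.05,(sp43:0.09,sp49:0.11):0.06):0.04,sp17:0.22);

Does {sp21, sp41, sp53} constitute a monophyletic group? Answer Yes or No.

No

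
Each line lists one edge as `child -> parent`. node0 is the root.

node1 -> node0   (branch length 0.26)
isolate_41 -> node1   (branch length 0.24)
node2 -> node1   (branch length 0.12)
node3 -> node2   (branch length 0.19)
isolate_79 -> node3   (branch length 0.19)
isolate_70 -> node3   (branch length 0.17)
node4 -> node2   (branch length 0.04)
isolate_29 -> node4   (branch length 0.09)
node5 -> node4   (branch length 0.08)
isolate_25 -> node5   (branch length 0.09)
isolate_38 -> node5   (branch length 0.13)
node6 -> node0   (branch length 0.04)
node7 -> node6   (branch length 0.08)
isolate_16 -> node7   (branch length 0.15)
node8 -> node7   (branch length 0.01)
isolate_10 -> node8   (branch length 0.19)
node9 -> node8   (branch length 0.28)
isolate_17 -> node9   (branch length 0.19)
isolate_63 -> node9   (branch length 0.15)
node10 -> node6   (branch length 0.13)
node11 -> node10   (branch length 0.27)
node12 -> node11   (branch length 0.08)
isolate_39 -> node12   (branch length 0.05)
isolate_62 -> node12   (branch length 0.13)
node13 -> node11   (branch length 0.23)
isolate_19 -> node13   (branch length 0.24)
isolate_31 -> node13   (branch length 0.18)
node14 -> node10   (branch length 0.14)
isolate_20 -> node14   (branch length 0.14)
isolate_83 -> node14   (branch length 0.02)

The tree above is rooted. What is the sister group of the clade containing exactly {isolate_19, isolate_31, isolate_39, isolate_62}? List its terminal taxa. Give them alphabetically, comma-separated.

The clade containing exactly {isolate_19, isolate_31, isolate_39, isolate_62} attaches to the tree at the node subtending (((isolate_39,isolate_62),(isolate_19,isolate_31)),(isolate_20,isolate_83)).
The other lineage descending from that same node — the sister group — is (isolate_20,isolate_83); its 2 tips in alphabetical order are the answer.

isolate_20, isolate_83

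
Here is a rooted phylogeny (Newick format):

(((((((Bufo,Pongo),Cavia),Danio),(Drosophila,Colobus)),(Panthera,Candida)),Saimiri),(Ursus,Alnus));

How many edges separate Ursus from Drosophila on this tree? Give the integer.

The MRCA of Ursus and Drosophila is the root of the tree.
From Ursus up to that node: 2 branches. From Drosophila up to the same node: 5 branches. Total: 2 + 5 = 7.

7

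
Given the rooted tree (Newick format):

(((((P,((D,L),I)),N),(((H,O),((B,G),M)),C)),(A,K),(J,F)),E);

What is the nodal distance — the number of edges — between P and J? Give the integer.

The MRCA of P and J is the node subtending ((((P,((D,L),I)),N),(((H,O),((B,G),M)),C)),(A,K),(J,F)).
From P up to that node: 4 branches. From J up to the same node: 2 branches. Total: 4 + 2 = 6.

6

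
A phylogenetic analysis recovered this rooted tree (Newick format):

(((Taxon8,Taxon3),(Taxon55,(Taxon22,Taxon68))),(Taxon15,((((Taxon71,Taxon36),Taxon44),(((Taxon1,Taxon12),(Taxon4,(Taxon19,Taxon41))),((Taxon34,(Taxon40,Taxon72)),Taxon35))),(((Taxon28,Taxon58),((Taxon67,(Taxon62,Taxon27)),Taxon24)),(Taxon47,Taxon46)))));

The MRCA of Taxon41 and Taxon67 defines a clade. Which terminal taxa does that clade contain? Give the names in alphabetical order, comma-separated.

Taxon1, Taxon12, Taxon19, Taxon24, Taxon27, Taxon28, Taxon34, Taxon35, Taxon36, Taxon4, Taxon40, Taxon41, Taxon44, Taxon46, Taxon47, Taxon58, Taxon62, Taxon67, Taxon71, Taxon72

Tracing Taxon41: it sits inside (Taxon19,Taxon41).
Tracing Taxon67: it sits inside (Taxon67,(Taxon62,Taxon27)).
The smallest clade enclosing both is ((((Taxon71,Taxon36),Taxon44),(((Taxon1,Taxon12),(Taxon4,(Taxon19,Taxon41))),((Taxon34,(Taxon40,Taxon72)),Taxon35))),(((Taxon28,Taxon58),((Taxon67,(Taxon62,Taxon27)),Taxon24)),(Taxon47,Taxon46))); the answer is its 20 terminal taxa in alphabetical order.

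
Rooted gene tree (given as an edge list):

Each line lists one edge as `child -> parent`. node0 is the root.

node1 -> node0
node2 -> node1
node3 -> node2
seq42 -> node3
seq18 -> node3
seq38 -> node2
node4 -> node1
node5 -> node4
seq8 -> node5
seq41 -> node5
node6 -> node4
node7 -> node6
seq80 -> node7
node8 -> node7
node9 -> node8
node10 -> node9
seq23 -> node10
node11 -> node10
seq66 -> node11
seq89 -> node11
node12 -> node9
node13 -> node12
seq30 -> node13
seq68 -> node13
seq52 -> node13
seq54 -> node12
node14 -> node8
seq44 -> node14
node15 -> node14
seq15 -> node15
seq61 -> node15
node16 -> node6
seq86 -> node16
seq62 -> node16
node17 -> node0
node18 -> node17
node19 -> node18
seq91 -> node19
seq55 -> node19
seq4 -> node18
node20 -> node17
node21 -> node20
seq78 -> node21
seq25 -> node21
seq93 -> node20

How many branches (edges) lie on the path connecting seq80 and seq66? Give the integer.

The MRCA of seq80 and seq66 is the node subtending (seq80,(((seq23,(seq66,seq89)),((seq30,seq68,seq52),seq54)),(seq44,(seq15,seq61)))).
From seq80 up to that node: 1 branch. From seq66 up to the same node: 5 branches. Total: 1 + 5 = 6.

6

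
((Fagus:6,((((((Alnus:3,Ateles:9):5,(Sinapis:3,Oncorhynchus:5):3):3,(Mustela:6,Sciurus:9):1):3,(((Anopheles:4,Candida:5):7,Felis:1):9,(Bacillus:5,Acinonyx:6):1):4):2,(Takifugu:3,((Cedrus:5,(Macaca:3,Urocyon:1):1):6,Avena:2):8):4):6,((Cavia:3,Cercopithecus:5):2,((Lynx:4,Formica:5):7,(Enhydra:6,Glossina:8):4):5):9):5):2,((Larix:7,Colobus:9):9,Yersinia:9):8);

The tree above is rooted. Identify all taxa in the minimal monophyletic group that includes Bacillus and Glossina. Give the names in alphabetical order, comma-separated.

Tracing Bacillus: it sits inside (Bacillus,Acinonyx).
Tracing Glossina: it sits inside (Enhydra,Glossina).
The smallest clade enclosing both is ((((((Alnus,Ateles),(Sinapis,Oncorhynchus)),(Mustela,Sciurus)),(((Anopheles,Candida),Felis),(Bacillus,Acinonyx))),(Takifugu,((Cedrus,(Macaca,Urocyon)),Avena))),((Cavia,Cercopithecus),((Lynx,Formica),(Enhydra,Glossina)))); the answer is its 22 terminal taxa in alphabetical order.

Acinonyx, Alnus, Anopheles, Ateles, Avena, Bacillus, Candida, Cavia, Cedrus, Cercopithecus, Enhydra, Felis, Formica, Glossina, Lynx, Macaca, Mustela, Oncorhynchus, Sciurus, Sinapis, Takifugu, Urocyon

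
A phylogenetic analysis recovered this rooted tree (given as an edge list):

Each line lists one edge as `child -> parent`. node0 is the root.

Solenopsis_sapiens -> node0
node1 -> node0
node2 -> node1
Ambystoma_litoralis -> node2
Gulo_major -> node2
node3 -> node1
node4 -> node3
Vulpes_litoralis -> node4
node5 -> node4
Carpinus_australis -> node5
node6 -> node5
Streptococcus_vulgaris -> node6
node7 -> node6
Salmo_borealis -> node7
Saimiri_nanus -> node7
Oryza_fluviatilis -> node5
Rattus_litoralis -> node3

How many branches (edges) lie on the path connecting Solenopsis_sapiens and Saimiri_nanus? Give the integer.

The MRCA of Solenopsis_sapiens and Saimiri_nanus is the root of the tree.
From Solenopsis_sapiens up to that node: 1 branch. From Saimiri_nanus up to the same node: 7 branches. Total: 1 + 7 = 8.

8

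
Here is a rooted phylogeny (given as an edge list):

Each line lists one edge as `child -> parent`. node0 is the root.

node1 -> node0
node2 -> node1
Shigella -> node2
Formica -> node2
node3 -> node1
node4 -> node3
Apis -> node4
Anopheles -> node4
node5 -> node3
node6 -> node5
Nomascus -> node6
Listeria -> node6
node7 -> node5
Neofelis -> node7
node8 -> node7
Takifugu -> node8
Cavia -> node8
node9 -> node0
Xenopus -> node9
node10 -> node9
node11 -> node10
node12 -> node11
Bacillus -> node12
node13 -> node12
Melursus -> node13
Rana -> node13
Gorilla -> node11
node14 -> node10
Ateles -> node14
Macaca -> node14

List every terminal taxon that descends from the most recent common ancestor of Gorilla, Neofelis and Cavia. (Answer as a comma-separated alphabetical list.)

Tracing Gorilla: it sits inside ((Bacillus,(Melursus,Rana)),Gorilla).
Tracing Neofelis: it sits inside (Neofelis,(Takifugu,Cavia)).
Tracing Cavia: it sits inside (Takifugu,Cavia).
The smallest clade enclosing all 3 is the whole tree (their MRCA is the root), so the answer is all 16 tips in alphabetical order.

Anopheles, Apis, Ateles, Bacillus, Cavia, Formica, Gorilla, Listeria, Macaca, Melursus, Neofelis, Nomascus, Rana, Shigella, Takifugu, Xenopus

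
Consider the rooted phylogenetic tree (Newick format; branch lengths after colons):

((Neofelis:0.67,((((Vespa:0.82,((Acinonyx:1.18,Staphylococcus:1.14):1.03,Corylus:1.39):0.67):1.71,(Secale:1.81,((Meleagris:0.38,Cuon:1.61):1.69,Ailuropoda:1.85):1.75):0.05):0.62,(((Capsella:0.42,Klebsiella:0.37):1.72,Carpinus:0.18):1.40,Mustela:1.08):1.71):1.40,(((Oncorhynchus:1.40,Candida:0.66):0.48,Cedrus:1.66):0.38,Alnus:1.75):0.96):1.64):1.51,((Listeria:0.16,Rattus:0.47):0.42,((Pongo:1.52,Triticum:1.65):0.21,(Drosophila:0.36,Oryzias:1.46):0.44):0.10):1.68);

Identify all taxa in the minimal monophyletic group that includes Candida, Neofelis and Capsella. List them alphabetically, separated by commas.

Acinonyx, Ailuropoda, Alnus, Candida, Capsella, Carpinus, Cedrus, Corylus, Cuon, Klebsiella, Meleagris, Mustela, Neofelis, Oncorhynchus, Secale, Staphylococcus, Vespa

Tracing Candida: it sits inside (Oncorhynchus,Candida).
Tracing Neofelis: it sits inside (Neofelis,((((Vespa,((Acinonyx,Staphylococcus),Corylus)),(Secale,((Meleagris,Cuon),Ailuropoda))),(((Capsella,Klebsiella),Carpinus),Mustela)),(((Oncorhynchus,Candida),Cedrus),Alnus))).
Tracing Capsella: it sits inside (Capsella,Klebsiella).
The smallest clade enclosing all 3 is (Neofelis,((((Vespa,((Acinonyx,Staphylococcus),Corylus)),(Secale,((Meleagris,Cuon),Ailuropoda))),(((Capsella,Klebsiella),Carpinus),Mustela)),(((Oncorhynchus,Candida),Cedrus),Alnus))); the answer is its 17 terminal taxa in alphabetical order.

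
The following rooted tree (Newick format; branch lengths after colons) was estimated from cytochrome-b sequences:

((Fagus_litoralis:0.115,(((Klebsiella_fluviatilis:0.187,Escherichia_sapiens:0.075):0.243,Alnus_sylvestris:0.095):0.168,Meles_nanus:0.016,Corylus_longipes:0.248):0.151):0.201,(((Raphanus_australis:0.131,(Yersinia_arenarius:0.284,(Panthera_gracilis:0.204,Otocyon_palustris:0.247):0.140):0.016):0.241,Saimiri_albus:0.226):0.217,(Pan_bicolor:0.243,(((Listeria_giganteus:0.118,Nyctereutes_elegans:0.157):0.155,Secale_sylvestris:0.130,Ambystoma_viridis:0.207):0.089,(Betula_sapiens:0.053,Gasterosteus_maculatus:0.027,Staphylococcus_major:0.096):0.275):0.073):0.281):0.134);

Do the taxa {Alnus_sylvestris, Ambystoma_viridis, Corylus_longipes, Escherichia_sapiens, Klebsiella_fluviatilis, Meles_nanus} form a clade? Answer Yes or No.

No

The MRCA of the listed taxa is the root, so the smallest clade containing them is the whole tree.
That clade also contains Betula_sapiens, Fagus_litoralis, Gasterosteus_maculatus, Listeria_giganteus, Nyctereutes_elegans, Otocyon_palustris, Pan_bicolor, Panthera_gracilis, Raphanus_australis, Saimiri_albus, Secale_sylvestris, Staphylococcus_major, Yersinia_arenarius, which are not in the proposed group, so the group is not monophyletic.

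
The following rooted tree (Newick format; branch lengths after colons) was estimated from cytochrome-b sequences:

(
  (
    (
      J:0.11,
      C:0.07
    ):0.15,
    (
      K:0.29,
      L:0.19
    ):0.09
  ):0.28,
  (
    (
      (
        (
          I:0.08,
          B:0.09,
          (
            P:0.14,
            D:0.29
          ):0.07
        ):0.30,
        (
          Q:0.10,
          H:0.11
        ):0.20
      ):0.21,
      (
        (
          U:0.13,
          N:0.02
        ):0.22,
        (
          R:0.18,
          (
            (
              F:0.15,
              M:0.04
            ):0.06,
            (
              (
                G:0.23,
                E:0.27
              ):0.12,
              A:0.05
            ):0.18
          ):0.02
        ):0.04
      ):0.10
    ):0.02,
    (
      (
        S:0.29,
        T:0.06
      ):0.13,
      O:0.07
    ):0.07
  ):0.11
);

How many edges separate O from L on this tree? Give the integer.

6

The MRCA of O and L is the root of the tree.
From O up to that node: 3 branches. From L up to the same node: 3 branches. Total: 3 + 3 = 6.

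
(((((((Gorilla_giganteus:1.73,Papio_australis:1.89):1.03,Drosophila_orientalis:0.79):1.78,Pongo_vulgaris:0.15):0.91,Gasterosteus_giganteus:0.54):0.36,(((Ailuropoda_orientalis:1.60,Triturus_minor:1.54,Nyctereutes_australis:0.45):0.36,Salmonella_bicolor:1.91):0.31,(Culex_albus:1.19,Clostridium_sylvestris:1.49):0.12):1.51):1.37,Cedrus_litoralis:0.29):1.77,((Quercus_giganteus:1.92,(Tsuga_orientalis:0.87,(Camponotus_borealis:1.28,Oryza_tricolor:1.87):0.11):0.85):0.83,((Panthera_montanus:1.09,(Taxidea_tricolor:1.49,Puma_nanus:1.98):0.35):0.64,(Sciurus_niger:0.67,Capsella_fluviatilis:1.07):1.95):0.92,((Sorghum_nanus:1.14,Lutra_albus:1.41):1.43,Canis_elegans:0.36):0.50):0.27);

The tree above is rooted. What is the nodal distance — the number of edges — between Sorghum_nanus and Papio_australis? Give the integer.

11

The MRCA of Sorghum_nanus and Papio_australis is the root of the tree.
From Sorghum_nanus up to that node: 4 branches. From Papio_australis up to the same node: 7 branches. Total: 4 + 7 = 11.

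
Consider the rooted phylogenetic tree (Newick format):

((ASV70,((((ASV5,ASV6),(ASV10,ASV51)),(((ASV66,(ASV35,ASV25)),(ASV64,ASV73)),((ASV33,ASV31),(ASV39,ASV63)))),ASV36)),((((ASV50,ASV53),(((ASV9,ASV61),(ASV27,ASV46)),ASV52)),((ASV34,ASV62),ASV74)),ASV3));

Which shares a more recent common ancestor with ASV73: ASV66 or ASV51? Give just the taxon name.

ASV66

The MRCA of ASV73 and ASV66 subtends ((ASV66,(ASV35,ASV25)),(ASV64,ASV73)) (5 taxa).
The MRCA of ASV73 and ASV51 subtends (((ASV5,ASV6),(ASV10,ASV51)),(((ASV66,(ASV35,ASV25)),(ASV64,ASV73)),((ASV33,ASV31),(ASV39,ASV63)))) (13 taxa).
The first is nested inside the second, so ASV73 shares a more recent common ancestor with ASV66.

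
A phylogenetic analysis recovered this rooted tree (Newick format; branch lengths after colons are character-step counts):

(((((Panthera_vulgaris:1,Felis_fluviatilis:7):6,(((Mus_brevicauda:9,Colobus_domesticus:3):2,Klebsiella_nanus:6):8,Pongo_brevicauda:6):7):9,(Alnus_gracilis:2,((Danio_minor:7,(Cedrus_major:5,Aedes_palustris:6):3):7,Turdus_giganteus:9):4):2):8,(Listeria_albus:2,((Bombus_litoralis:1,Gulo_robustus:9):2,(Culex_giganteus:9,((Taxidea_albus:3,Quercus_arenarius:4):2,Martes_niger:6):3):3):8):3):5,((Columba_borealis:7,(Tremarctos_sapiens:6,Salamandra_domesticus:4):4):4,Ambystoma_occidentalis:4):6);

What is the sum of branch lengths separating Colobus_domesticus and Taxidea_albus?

59

The path runs Colobus_domesticus → … → MRCA → … → Taxidea_albus; the MRCA is the node subtending ((((Panthera_vulgaris,Felis_fluviatilis),(((Mus_brevicauda,Colobus_domesticus),Klebsiella_nanus),Pongo_brevicauda)),(Alnus_gracilis,((Danio_minor,(Cedrus_major,Aedes_palustris)),Turdus_giganteus))),(Listeria_albus,((Bombus_litoralis,Gulo_robustus),(Culex_giganteus,((Taxidea_albus,Quercus_arenarius),Martes_niger))))).
Branch lengths along that path: 3 + 2 + 8 + 7 + 9 + 8 + 3 + 8 + 3 + 3 + 2 + 3 = 59.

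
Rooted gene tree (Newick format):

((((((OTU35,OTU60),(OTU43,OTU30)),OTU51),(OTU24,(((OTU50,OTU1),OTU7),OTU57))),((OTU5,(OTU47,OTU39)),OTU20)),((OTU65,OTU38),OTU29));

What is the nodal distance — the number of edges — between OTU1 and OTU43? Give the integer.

9

The MRCA of OTU1 and OTU43 is the node subtending ((((OTU35,OTU60),(OTU43,OTU30)),OTU51),(OTU24,(((OTU50,OTU1),OTU7),OTU57))).
From OTU1 up to that node: 5 branches. From OTU43 up to the same node: 4 branches. Total: 5 + 4 = 9.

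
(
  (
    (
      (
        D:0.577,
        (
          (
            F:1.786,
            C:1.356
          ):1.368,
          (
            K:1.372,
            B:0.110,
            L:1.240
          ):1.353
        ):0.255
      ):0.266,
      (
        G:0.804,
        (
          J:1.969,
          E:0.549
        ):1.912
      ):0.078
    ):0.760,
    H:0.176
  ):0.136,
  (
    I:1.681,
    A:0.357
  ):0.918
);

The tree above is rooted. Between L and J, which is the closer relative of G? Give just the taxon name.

The MRCA of G and J subtends (G,(J,E)) (3 taxa).
The MRCA of G and L subtends ((D,((F,C),(K,B,L))),(G,(J,E))) (9 taxa).
The first is nested inside the second, so G shares a more recent common ancestor with J.

J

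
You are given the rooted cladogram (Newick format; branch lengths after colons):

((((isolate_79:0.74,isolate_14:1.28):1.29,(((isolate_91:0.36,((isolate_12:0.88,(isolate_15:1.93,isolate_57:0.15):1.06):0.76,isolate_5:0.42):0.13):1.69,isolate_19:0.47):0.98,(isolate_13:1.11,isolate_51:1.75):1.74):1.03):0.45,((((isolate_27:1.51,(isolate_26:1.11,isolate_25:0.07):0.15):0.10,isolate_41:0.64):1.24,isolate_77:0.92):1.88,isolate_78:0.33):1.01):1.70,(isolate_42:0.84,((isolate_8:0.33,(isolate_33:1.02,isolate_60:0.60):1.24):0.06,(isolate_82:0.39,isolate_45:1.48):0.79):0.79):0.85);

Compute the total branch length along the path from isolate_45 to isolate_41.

10.38

The path runs isolate_45 → … → MRCA → … → isolate_41; the MRCA is the root of the tree.
Branch lengths along that path: 1.48 + 0.79 + 0.79 + 0.85 + 1.70 + 1.01 + 1.88 + 1.24 + 0.64 = 10.38.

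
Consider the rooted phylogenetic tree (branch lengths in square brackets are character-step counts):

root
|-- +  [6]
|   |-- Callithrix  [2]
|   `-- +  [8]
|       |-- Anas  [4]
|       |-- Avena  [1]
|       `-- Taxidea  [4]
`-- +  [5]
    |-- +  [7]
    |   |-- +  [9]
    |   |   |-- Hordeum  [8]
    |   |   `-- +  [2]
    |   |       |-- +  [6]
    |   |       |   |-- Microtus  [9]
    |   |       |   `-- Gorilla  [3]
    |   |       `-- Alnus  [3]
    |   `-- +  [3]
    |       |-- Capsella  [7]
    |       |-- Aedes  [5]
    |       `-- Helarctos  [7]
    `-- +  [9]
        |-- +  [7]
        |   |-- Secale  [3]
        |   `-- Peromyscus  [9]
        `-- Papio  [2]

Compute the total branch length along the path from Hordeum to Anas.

47

The path runs Hordeum → … → MRCA → … → Anas; the MRCA is the root of the tree.
Branch lengths along that path: 8 + 9 + 7 + 5 + 6 + 8 + 4 = 47.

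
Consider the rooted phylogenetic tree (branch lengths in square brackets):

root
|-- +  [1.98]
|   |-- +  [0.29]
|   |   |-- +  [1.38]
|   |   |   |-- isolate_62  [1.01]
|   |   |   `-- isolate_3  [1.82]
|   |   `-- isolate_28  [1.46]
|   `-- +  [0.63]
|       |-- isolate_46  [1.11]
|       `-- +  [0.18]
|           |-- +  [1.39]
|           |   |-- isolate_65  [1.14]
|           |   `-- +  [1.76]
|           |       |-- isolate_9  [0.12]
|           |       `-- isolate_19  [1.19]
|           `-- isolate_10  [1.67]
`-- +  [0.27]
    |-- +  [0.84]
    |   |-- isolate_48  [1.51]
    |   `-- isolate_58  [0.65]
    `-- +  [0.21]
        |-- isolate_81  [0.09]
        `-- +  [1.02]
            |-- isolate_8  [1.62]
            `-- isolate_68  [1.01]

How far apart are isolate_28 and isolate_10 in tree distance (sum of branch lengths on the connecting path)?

4.23

The path runs isolate_28 → … → MRCA → … → isolate_10; the MRCA is the node subtending (((isolate_62,isolate_3),isolate_28),(isolate_46,((isolate_65,(isolate_9,isolate_19)),isolate_10))).
Branch lengths along that path: 1.46 + 0.29 + 0.63 + 0.18 + 1.67 = 4.23.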